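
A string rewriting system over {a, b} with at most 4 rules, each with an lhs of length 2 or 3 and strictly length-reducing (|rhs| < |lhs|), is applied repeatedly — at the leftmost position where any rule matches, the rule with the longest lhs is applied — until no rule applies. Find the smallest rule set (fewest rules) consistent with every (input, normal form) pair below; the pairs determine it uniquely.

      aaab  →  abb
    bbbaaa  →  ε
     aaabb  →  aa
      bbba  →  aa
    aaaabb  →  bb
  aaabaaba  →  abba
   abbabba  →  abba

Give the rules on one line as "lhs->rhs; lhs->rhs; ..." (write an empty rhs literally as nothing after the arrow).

  | aaab => abb
  | bbbaaa => aaaa => aba => ε
  | aaabb => abbb => aa
  | bbba => aa

aaa->ab; aba->; bab->; bbb->a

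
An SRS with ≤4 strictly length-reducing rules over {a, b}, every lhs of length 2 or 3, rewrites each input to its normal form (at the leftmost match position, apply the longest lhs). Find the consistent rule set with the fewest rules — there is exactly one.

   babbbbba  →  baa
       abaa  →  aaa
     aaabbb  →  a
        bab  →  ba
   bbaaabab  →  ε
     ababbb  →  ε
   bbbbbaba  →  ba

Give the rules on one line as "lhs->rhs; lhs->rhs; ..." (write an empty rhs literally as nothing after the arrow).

aab->; ab->a; bb->; bbb->ba

  | babbbbba => babbbba => babbba => babba => baba => baa
  | abaa => aaa
  | aaabbb => abb => ab => a
  | bab => ba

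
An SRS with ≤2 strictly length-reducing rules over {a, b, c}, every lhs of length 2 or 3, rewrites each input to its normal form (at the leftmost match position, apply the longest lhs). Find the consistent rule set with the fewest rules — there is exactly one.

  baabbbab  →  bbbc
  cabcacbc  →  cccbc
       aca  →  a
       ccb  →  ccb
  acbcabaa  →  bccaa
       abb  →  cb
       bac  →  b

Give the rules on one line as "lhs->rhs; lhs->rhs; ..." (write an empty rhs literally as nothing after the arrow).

  | baabbbab => bacbbab => bbbab => bbbc
  | cabcacbc => cccacbc => cccbc
  | aca => a
  | ccb

ab->c; ac->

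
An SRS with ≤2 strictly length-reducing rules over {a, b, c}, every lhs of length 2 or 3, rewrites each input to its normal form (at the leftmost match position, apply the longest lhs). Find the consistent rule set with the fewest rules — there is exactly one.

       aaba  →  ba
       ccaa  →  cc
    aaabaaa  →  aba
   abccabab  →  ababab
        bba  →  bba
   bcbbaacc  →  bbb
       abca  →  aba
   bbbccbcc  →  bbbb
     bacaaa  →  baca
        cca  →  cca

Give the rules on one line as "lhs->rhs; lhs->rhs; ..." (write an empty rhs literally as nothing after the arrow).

  | aaba => ba
  | ccaa => cc
  | aaabaaa => abaaa => aba
  | abccabab => abcabab => ababab

aa->; bc->b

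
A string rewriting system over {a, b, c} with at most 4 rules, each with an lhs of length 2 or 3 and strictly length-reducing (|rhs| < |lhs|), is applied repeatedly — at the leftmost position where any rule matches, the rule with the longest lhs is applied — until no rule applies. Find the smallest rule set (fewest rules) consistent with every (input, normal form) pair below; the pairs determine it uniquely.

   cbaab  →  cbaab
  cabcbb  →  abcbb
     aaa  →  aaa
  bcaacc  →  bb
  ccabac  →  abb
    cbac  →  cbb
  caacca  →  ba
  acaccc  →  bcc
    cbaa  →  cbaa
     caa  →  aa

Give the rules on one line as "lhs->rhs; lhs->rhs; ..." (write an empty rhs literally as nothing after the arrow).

ac->b; acc->c; ca->a

  | cbaab
  | cabcbb => abcbb
  | aaa
  | bcaacc => baacc => bac => bb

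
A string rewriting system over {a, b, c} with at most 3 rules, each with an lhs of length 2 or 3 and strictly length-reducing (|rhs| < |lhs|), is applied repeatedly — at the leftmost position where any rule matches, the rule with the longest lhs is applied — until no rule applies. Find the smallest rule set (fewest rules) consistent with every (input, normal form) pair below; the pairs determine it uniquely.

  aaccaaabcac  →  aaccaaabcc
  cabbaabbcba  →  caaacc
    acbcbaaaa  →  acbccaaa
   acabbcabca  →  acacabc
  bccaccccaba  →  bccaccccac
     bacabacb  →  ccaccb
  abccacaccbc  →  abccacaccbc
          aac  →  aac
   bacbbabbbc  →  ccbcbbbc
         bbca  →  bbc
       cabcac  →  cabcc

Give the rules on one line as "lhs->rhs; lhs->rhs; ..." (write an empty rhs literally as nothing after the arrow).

  | aaccaaabcac => aaccaaabcc
  | cabbaabbcba => caaabbcba => caaacba => caaacc
  | acbcbaaaa => acbccaaa
  | acabbcabca => acacabca => acacabc

abb->a; ba->c; bca->bc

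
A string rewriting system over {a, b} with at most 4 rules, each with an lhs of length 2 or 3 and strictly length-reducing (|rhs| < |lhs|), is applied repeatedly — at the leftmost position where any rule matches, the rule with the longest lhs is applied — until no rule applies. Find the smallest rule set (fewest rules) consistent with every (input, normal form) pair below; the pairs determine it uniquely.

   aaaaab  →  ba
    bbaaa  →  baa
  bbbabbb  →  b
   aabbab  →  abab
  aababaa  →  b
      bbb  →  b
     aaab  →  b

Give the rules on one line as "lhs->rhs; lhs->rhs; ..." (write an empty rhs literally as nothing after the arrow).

aaa->b; aab->a; bb->b; bba->b

  | aaaaab => baab => ba
  | bbaaa => baa
  | bbbabbb => bbabbb => bbbb => bbb => bb => b
  | aabbab => abab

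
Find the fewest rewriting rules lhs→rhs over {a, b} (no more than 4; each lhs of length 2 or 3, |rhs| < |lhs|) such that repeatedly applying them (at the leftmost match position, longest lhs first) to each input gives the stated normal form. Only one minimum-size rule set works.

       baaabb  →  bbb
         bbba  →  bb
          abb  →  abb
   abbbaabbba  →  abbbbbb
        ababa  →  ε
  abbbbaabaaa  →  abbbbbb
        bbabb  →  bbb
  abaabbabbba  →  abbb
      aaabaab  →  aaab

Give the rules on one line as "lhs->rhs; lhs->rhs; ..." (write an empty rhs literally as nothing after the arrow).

aba->; ba->; baa->bb

  | baaabb => bbabb => bbb
  | bbba => bb
  | abb
  | abbbaabbba => abbbbbbba => abbbbbb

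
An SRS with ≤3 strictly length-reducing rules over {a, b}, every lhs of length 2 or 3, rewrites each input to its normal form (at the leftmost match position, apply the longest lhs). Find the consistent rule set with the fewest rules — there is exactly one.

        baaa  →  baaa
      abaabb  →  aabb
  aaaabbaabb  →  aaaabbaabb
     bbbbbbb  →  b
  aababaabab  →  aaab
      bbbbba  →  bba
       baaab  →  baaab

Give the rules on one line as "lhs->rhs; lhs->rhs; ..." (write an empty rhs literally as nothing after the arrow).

  | baaa
  | abaabb => aabb
  | aaaabbaabb
  | bbbbbbb => bbbb => b

aba->a; bbb->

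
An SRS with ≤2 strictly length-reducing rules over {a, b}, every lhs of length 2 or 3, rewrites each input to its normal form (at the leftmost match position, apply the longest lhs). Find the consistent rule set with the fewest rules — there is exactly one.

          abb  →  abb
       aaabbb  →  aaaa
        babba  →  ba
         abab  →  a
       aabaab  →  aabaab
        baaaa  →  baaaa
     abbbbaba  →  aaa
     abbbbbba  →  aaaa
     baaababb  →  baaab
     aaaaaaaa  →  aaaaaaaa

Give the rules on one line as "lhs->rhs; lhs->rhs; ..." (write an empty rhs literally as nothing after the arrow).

bab->; bbb->a

  | abb
  | aaabbb => aaaa
  | babba => ba
  | abab => a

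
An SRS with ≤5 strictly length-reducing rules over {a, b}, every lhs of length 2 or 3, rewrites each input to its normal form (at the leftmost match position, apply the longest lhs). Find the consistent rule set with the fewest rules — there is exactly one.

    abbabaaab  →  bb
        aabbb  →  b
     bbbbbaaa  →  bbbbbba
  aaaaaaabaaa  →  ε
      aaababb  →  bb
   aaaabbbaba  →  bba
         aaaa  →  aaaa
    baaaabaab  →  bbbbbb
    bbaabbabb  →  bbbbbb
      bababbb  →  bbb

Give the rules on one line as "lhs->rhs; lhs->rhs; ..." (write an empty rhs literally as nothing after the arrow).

  | abbabaaab => babaaab => baaab => bbab => bb
  | aabbb => abb => b
  | bbbbbaaa => bbbbbba
  | aaaaaaabaaa => aaaaaabbaa => aaaaabaa => aaaabba => aaaba => aabb => ab => ε

ab->; aba->bb; baa->bb; bab->b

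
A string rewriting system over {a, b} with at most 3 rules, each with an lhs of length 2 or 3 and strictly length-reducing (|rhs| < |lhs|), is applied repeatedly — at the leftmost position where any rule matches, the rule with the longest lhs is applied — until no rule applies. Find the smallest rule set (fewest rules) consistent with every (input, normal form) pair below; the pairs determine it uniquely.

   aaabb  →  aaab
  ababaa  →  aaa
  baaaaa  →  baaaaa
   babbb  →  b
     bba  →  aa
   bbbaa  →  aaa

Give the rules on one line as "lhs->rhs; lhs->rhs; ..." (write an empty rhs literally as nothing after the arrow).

  | aaabb => aaab
  | ababaa => aaa
  | baaaaa
  | babbb => bb => b

bab->; bb->b; bba->aa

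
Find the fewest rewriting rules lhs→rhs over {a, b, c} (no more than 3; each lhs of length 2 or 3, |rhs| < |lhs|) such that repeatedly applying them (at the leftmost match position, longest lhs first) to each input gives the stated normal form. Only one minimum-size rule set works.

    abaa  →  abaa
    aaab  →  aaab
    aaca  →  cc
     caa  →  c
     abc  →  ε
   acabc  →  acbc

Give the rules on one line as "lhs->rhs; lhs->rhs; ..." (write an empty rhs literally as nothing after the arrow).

aac->cc; abc->; ca->c

  | abaa
  | aaab
  | aaca => cca => cc
  | caa => ca => c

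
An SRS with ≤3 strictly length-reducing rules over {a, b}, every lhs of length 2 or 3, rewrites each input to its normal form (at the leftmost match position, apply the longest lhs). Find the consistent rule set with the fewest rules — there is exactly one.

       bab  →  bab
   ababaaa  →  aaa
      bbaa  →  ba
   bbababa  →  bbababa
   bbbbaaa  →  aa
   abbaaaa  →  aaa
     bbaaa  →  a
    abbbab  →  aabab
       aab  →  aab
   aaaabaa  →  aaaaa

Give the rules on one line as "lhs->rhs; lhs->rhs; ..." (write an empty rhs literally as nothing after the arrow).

  | bab
  | ababaaa => abaaa => aaa
  | bbaa => ba
  | bbababa

baa->a; bbb->ab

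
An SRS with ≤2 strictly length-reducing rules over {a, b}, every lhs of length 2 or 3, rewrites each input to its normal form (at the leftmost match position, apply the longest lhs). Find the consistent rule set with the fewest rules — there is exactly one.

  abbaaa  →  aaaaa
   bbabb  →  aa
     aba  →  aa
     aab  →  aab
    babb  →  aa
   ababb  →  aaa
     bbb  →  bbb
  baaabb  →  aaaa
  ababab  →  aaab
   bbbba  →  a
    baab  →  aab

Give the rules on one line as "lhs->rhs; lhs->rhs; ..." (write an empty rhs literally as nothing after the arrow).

  | abbaaa => aaaaa
  | bbabb => babb => abb => aa
  | aba => aa
  | aab

abb->aa; ba->a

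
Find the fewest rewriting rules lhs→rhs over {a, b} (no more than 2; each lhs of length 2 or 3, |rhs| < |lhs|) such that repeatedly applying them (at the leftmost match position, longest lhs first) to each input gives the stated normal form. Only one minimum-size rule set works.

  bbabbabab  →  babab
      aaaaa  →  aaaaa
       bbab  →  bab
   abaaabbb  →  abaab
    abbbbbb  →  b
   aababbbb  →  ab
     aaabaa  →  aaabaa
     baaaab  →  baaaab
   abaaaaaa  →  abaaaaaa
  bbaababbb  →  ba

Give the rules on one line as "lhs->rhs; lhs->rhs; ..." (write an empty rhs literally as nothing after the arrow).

  | bbabbabab => babbabab => babab
  | aaaaa
  | bbab => bab
  | abaaabbb => abaab

abb->; bb->b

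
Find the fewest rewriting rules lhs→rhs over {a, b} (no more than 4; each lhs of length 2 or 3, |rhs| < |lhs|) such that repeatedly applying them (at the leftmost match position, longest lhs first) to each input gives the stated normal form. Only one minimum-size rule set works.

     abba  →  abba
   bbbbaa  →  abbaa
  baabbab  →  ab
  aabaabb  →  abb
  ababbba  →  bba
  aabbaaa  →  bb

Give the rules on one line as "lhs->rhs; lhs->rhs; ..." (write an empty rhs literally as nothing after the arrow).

  | abba
  | bbbbaa => abbaa
  | baabbab => baabab => baaab => bbb => ab
  | aabaabb => aaaabb => babb => abb

aaa->b; aba->aa; bab->ab; bbb->ab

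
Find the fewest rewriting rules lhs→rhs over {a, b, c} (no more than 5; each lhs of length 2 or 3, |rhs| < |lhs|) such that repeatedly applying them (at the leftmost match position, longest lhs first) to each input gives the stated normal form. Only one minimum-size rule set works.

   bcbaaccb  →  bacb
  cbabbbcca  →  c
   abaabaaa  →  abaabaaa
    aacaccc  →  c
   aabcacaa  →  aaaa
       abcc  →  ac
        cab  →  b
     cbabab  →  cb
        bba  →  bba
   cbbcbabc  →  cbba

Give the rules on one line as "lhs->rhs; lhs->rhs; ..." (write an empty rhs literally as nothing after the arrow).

acc->c; bc->; ca->; cba->c

  | bcbaaccb => baaccb => bacb
  | cbabbbcca => cbbbcca => cbbca => cba => c
  | abaabaaa
  | aacaccc => aaccc => acc => c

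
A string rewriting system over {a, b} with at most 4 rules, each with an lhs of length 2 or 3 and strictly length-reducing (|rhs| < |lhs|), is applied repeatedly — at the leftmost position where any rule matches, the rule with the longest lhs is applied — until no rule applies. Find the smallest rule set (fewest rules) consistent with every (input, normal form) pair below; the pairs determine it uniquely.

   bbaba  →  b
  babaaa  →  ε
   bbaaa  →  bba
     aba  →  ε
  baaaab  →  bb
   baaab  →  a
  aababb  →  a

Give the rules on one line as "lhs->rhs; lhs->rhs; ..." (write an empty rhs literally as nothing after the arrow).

aa->; ab->a; bab->a

  | bbaba => baa => b
  | babaaa => aaaa => aa => ε
  | bbaaa => bba
  | aba => aa => ε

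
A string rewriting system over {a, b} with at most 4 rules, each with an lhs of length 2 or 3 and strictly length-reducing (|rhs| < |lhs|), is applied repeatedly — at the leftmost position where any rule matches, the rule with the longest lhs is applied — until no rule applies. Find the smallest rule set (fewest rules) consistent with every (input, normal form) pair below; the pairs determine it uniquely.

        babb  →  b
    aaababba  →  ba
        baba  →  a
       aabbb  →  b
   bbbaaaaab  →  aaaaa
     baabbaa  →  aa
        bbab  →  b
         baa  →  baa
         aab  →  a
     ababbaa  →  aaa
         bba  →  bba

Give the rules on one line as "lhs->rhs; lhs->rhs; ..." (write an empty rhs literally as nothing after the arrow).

ab->; aba->b; bab->; bbb->a

  | babb => b
  | aaababba => aabbba => abba => ba
  | baba => a
  | aabbb => abb => b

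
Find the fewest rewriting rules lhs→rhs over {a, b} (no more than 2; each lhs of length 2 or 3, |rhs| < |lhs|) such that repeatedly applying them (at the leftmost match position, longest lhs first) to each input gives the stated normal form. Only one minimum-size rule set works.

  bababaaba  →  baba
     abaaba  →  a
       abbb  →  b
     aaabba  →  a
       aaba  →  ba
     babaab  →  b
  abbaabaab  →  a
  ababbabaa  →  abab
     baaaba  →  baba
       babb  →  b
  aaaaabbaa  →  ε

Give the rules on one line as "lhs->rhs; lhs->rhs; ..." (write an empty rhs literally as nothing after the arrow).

  | bababaaba => bababba => babaaa => baba
  | abaaba => abba => aaa => a
  | abbb => aab => b
  | aaabba => abba => aaa => a

aa->; bb->a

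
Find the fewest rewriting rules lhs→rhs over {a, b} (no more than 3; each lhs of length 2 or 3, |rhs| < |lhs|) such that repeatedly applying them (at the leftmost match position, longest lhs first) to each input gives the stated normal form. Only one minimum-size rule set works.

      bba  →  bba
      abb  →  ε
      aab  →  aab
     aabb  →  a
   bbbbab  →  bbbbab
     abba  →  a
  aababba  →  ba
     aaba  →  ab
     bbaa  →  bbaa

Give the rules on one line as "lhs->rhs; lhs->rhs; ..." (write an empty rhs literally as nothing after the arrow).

  | bba
  | abb => ε
  | aab
  | aabb => a

aba->b; abb->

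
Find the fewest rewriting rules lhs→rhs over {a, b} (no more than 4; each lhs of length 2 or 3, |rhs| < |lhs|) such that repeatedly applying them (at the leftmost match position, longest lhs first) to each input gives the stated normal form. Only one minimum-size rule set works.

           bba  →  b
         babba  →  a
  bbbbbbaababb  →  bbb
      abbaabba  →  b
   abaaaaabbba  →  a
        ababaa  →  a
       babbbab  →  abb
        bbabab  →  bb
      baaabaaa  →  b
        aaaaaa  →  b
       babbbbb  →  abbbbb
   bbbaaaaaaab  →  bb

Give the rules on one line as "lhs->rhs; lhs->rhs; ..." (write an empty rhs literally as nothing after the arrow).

aa->b; ba->a; baa->b; bba->aa

  | bba => aa => b
  | babba => abba => aaa => ba => a
  | bbbbbbaababb => bbbbaaababb => bbaaaababb => aaaaababb => baaababb => bababb => ababb => aabb => bbb
  | abbaabba => aaaabba => baabba => bbba => baa => b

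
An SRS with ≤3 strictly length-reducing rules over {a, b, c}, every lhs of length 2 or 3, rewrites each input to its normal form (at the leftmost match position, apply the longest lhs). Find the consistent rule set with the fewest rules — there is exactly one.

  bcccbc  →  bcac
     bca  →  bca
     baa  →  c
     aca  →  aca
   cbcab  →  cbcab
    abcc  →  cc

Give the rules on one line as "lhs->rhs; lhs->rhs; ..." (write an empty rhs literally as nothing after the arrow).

abc->c; baa->c; ccb->a

  | bcccbc => bcac
  | bca
  | baa => c
  | aca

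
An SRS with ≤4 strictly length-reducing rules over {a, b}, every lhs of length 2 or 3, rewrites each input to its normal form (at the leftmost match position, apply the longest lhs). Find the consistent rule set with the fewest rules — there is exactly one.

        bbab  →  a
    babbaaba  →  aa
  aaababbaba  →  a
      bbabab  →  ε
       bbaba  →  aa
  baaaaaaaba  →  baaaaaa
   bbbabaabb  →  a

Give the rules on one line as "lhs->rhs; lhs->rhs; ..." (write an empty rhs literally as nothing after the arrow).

  | bbab => abb => ab => a
  | babbaaba => bbbaaba => bababa => bbaba => abba => aba => aa
  | aaababbaba => aabbaba => baba => bba => ab => a
  | bbabab => abbab => abab => aab => ε

aab->; ab->a; bab->bb; bba->ab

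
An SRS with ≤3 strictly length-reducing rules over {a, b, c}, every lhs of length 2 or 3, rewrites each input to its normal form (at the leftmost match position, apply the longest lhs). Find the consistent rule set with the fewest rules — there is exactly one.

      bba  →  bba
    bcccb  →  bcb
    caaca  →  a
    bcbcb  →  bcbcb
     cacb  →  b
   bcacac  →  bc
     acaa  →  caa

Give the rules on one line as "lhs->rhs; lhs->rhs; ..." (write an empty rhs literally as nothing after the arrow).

ac->c; cc->

  | bba
  | bcccb => bcb
  | caaca => caca => cca => a
  | bcbcb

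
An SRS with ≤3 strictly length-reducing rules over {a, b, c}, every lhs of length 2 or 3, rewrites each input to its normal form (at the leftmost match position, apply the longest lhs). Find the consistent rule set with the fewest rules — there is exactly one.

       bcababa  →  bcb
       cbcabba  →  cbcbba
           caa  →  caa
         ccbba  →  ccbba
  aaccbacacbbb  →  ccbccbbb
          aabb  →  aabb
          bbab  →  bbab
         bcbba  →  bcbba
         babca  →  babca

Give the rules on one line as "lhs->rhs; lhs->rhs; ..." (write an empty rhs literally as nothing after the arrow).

aba->; ac->c; cab->cb

  | bcababa => bcbaba => bcb
  | cbcabba => cbcbba
  | caa
  | ccbba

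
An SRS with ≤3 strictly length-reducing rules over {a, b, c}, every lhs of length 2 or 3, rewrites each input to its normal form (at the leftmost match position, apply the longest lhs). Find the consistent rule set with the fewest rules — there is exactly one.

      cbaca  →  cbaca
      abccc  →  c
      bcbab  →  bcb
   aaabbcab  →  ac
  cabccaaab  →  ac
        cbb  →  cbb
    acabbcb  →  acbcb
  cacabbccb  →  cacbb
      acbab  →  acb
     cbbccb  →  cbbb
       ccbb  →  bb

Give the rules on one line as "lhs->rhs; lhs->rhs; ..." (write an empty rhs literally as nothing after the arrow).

  | cbaca
  | abccc => ccc => c
  | bcbab => bcb
  | aaabbcab => aabcab => acab => ac

ab->; caa->ac; cc->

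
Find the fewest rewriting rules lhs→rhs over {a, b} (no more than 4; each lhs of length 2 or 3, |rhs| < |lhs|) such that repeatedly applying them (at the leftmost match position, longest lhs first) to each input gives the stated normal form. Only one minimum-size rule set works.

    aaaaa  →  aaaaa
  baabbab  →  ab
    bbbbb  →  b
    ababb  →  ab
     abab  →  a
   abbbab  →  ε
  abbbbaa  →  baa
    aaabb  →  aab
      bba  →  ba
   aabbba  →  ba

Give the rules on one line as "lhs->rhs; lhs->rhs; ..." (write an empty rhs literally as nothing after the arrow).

  | aaaaa
  | baabbab => babab => ab
  | bbbbb => bbbb => bbb => bb => b
  | ababb => ab

abb->b; bab->; bb->b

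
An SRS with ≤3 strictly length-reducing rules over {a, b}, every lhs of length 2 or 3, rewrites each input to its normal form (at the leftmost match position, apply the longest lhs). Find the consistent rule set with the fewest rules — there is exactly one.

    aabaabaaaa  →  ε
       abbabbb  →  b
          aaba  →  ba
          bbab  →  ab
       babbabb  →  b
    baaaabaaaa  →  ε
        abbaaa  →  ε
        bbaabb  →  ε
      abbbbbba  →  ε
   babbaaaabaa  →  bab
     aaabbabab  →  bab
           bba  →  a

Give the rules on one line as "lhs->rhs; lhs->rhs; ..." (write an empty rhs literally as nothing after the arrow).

aa->; bb->

  | aabaabaaaa => baabaaaa => bbaaaa => aaaa => aa => ε
  | abbabbb => aabbb => bbb => b
  | aaba => ba
  | bbab => ab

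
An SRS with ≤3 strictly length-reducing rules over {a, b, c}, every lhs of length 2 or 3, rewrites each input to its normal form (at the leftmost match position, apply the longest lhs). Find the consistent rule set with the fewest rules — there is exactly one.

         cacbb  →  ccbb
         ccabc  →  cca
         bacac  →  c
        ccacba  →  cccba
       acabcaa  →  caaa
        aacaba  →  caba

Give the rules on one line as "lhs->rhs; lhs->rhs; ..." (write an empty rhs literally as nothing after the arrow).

  | cacbb => ccbb
  | ccabc => cca
  | bacac => bcac => ac => c
  | ccacba => cccba

ac->c; bc->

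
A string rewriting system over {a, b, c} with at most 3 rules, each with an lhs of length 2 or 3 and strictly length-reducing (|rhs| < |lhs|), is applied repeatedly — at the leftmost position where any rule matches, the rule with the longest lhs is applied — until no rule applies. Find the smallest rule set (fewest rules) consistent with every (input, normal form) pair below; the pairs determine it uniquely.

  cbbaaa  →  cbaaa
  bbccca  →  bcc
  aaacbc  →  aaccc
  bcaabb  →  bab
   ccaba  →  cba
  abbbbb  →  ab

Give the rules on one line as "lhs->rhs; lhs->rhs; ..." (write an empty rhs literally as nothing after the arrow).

  | cbbaaa => cbaaa
  | bbccca => bccca => bcc
  | aaacbc => aaccc
  | bcaabb => babb => bab

acb->cc; bb->b; ca->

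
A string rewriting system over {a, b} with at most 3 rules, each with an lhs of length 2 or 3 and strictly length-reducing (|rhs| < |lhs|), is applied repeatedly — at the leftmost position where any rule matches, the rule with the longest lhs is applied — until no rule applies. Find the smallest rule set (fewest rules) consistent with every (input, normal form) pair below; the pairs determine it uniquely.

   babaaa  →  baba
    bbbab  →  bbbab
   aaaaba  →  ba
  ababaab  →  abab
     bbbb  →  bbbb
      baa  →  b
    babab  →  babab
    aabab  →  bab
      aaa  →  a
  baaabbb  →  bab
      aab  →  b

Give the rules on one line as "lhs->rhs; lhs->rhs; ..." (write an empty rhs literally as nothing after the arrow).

  | babaaa => baba
  | bbbab
  | aaaaba => aaba => ba
  | ababaab => ababb => abab

aa->; abb->ab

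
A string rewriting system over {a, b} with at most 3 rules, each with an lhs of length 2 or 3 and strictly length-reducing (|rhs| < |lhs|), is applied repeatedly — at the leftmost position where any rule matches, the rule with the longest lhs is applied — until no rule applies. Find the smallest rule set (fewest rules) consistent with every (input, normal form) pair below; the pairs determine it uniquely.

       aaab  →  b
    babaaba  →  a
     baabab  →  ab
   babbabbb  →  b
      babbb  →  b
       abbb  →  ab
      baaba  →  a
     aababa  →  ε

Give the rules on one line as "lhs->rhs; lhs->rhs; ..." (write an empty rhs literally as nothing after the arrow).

aa->b; ba->; bb->b

  | aaab => bab => b
  | babaaba => baaba => aba => a
  | baabab => abab => ab
  | babbabbb => bbabbb => babbb => bbb => bb => b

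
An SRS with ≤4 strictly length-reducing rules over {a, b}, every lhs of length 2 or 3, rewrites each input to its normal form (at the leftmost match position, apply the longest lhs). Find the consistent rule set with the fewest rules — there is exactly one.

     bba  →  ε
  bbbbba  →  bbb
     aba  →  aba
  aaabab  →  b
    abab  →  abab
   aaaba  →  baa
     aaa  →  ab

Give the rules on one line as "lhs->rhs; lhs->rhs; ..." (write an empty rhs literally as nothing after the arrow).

aaa->ab; aab->; abb->ba; bba->

  | bba => ε
  | bbbbba => bbb
  | aba
  | aaabab => abbab => baab => b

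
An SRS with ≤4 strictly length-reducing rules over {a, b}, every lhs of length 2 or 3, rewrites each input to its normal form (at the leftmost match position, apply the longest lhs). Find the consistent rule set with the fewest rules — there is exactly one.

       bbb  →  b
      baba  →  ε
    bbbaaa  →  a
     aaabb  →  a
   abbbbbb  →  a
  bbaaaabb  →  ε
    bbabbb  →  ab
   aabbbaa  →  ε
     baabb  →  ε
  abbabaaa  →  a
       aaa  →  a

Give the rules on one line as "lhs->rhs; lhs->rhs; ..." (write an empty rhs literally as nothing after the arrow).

aa->; ba->a; bb->

  | bbb => b
  | baba => aba => aa => ε
  | bbbaaa => baaa => aaa => a
  | aaabb => abb => a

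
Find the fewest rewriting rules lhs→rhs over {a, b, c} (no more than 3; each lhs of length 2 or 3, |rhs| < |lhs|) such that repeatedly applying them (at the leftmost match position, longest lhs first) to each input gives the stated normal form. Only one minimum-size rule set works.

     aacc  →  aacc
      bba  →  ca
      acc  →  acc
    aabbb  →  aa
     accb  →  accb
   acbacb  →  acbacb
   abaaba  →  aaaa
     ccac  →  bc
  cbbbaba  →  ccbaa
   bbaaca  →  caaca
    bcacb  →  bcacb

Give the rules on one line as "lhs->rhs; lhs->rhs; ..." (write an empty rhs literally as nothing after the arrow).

ab->a; bb->c; cca->b

  | aacc
  | bba => ca
  | acc
  | aabbb => aabb => aab => aa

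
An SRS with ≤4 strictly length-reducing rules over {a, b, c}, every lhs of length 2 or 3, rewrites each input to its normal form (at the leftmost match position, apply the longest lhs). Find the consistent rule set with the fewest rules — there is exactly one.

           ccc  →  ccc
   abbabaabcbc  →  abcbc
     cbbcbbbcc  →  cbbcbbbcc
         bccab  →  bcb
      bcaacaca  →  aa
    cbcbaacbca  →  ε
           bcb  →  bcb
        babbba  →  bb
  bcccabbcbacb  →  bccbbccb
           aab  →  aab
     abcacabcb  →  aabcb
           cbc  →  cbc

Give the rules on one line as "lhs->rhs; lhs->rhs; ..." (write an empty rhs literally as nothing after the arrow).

  | ccc
  | abbabaabcbc => abbaabcbc => ababcbc => abcbc
  | cbbcbbbcc
  | bccab => bcb

ba->; bca->a; ca->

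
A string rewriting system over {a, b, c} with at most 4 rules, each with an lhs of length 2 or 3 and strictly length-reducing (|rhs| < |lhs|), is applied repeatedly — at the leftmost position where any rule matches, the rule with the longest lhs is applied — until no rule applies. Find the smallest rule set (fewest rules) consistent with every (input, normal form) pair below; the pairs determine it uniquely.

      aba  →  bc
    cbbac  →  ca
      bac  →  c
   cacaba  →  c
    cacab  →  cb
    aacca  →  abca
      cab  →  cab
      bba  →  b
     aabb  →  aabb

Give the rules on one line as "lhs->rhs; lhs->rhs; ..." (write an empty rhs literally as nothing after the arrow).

  | aba => bc
  | cbbac => cbc => ca
  | bac => c
  | cacaba => cbaba => cba => c

aba->bc; ac->b; ba->; cbc->ca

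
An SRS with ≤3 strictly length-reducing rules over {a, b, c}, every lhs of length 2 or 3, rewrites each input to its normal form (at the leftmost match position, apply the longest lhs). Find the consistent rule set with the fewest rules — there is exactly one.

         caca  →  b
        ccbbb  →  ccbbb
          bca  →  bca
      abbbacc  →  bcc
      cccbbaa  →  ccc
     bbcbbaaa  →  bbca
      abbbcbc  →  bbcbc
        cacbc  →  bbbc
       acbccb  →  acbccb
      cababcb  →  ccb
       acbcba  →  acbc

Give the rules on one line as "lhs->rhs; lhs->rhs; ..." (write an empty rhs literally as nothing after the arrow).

  | caca => bba => b
  | ccbbb
  | bca
  | abbbacc => bbacc => bcc

ab->; ba->; cac->bb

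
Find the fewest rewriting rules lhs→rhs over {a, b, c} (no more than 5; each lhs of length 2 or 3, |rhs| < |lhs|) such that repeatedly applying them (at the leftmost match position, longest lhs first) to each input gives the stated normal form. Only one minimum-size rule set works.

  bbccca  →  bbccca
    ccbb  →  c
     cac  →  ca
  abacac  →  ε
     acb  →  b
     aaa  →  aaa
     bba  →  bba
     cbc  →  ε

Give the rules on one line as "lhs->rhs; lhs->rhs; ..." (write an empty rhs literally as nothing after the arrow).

ab->; ac->; cac->ca; cb->a

  | bbccca
  | ccbb => cab => c
  | cac => ca
  | abacac => acac => ac => ε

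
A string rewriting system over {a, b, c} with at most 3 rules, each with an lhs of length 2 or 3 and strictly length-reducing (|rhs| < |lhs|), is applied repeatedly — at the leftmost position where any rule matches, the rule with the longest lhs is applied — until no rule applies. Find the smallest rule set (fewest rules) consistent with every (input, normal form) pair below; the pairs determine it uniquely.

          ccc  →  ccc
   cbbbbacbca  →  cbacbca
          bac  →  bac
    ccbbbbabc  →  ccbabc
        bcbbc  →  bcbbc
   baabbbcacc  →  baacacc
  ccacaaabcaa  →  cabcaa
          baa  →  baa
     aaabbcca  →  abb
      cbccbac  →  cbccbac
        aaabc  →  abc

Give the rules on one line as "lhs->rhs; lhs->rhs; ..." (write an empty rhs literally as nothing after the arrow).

  | ccc
  | cbbbbacbca => cbacbca
  | bac
  | ccbbbbabc => ccbabc

aaa->a; bbb->; cca->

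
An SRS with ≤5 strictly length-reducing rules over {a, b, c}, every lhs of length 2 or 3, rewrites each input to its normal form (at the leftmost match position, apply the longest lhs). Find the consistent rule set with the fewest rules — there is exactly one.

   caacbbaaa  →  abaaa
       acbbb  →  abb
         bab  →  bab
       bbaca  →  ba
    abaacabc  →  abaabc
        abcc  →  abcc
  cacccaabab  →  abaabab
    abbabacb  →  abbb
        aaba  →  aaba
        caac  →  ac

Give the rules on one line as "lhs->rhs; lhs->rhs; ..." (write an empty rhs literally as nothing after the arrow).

  | caacbbaaa => acbbaaa => abaaa
  | acbbb => abb
  | bab
  | bbaca => bcba => ba

bac->cb; ca->; cb->; ccc->ab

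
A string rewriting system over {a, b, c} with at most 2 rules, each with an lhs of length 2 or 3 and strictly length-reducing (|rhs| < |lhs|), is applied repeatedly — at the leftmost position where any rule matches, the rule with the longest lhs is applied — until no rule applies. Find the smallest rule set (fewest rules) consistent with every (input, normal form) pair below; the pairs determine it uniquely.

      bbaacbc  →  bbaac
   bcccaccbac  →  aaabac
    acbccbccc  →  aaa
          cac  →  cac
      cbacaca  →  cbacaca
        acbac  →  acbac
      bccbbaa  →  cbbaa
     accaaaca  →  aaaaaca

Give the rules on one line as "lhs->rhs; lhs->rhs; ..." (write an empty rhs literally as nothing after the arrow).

bc->; cc->a

  | bbaacbc => bbaac
  | bcccaccbac => ccaccbac => aaccbac => aaabac
  | acbccbccc => accbccc => aabccc => aacc => aaa
  | cac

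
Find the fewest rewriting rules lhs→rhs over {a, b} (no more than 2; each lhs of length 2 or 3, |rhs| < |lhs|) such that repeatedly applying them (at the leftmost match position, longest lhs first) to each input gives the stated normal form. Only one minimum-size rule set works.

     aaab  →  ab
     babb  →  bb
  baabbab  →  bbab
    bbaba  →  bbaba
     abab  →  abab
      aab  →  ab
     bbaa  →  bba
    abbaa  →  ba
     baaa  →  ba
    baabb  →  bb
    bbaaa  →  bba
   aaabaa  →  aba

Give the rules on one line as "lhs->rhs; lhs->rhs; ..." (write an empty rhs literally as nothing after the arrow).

aa->a; abb->b

  | aaab => aab => ab
  | babb => bb
  | baabbab => babbab => bbab
  | bbaba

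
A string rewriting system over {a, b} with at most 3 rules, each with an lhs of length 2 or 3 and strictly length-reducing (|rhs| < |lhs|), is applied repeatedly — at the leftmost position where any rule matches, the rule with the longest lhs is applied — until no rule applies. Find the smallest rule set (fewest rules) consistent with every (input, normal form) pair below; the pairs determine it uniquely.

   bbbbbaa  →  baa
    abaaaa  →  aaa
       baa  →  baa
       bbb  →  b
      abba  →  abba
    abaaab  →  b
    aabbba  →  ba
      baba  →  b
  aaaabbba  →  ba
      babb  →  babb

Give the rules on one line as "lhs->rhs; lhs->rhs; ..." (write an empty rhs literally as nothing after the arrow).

  | bbbbbaa => bbbaa => baa
  | abaaaa => aaa
  | baa
  | bbb => b

aab->b; aba->; bbb->b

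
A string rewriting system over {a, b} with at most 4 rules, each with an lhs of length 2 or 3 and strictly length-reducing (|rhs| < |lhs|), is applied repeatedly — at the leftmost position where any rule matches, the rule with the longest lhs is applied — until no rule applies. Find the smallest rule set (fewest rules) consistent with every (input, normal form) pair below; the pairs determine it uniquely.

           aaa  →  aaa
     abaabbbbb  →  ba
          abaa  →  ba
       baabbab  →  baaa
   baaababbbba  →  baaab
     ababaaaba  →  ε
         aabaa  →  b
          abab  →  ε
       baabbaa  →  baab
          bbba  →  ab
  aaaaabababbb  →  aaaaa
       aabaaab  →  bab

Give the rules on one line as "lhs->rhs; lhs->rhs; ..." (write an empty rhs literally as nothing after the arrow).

aba->b; bb->; bba->ab; bbb->bb

  | aaa
  | abaabbbbb => babbbbb => babbbb => babbb => babb => ba
  | abaa => ba
  | baabbab => baaabb => baaa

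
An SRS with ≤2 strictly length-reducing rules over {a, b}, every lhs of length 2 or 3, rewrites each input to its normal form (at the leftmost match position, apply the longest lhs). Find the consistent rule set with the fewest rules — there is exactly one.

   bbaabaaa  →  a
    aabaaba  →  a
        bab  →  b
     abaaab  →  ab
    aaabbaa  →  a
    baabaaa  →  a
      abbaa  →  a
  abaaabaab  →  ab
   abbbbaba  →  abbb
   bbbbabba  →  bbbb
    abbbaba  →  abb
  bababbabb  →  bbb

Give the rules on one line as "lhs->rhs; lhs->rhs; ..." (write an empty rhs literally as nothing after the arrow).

  | bbaabaaa => babaaa => baaa => aa => a
  | aabaaba => abaaba => aaba => aba => a
  | bab => b
  | abaaab => aaab => aab => ab

aa->a; ba->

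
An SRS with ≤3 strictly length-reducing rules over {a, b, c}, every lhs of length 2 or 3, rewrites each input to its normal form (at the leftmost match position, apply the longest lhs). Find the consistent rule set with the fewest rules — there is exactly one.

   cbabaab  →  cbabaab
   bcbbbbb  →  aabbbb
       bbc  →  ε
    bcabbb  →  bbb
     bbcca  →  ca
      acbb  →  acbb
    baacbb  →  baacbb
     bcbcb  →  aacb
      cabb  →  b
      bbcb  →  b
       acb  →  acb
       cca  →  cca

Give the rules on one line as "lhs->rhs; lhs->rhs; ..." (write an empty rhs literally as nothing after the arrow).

bbc->; bcb->aa; cab->

  | cbabaab
  | bcbbbbb => aabbbb
  | bbc => ε
  | bcabbb => bbb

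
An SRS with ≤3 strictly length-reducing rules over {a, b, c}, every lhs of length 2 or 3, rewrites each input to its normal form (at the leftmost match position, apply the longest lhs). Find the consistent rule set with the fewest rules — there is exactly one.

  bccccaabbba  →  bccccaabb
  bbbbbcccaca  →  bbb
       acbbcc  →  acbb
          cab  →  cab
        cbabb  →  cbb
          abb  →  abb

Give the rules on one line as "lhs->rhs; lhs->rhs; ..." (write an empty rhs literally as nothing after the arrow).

ba->; bbc->bb

  | bccccaabbba => bccccaabb
  | bbbbbcccaca => bbbbbccaca => bbbbbcaca => bbbbbaca => bbbbca => bbbba => bbb
  | acbbcc => acbbc => acbb
  | cab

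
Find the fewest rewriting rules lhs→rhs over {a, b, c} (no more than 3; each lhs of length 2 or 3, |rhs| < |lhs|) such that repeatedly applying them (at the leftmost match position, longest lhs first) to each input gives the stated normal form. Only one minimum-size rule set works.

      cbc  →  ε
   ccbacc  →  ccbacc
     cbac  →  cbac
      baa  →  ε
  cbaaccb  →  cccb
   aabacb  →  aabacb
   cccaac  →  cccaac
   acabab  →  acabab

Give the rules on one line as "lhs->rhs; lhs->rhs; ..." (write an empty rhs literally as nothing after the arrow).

  | cbc => ε
  | ccbacc
  | cbac
  | baa => ε

baa->; cbc->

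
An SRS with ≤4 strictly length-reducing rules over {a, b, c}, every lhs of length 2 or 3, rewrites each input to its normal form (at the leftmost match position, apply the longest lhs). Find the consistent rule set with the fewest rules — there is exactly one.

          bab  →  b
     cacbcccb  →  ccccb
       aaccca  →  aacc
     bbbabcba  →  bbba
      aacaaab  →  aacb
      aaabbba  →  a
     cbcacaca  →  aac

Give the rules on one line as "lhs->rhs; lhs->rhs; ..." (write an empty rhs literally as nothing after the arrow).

  | bab => b
  | cacbcccb => ccbcccb => ccccb
  | aaccca => aacac => aacc
  | bbbabcba => bbbcba => bbba

ab->; bc->; ca->c; cca->ac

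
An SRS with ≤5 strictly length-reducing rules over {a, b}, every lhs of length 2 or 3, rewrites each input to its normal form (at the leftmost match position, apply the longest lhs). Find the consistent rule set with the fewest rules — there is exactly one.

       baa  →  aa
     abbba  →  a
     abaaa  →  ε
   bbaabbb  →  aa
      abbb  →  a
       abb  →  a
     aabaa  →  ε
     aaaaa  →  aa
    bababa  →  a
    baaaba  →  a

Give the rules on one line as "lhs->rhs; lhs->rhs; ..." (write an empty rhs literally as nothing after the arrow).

  | baa => aa
  | abbba => abba => aba => a
  | abaaa => aaa => ε
  | bbaabbb => baabbb => aabbb => aabb => aab => aa

aaa->; ab->a; aba->a; ba->a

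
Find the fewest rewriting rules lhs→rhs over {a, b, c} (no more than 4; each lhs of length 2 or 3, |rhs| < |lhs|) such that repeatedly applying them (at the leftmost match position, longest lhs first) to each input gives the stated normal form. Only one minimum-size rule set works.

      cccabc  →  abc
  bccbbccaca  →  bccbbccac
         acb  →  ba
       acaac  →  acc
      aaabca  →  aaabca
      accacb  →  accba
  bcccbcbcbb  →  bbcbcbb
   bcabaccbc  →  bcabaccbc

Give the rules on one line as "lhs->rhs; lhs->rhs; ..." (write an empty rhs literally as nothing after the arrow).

  | cccabc => abc
  | bccbbccaca => bccbbccac
  | acb => ba
  | acaac => acac => acc

aca->ac; acb->ba; ccc->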